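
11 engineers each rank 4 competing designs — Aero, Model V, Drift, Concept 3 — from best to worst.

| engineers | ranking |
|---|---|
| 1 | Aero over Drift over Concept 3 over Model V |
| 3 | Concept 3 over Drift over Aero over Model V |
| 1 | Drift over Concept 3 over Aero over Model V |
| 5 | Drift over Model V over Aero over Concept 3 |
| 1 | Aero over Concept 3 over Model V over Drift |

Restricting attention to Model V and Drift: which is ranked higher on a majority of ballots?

Drift

Ballots ranking Model V above Drift: 1.
Ballots ranking Drift above Model V: 11 − 1 = 10.
Drift wins the head-to-head 10–1.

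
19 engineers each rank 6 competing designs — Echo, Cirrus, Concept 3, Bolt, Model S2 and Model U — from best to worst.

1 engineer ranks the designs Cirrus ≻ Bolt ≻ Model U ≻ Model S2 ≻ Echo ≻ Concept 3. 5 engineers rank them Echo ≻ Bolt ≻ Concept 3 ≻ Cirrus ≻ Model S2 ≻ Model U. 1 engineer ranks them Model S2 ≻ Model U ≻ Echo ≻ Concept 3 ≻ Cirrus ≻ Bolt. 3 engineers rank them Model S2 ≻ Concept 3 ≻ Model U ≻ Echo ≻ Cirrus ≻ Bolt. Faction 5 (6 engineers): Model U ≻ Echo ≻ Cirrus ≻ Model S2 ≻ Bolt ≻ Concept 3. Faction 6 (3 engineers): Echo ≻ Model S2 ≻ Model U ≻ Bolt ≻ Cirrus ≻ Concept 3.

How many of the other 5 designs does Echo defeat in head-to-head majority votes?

4

Echo against each rival (19 engineers):
Echo vs Cirrus: Echo, 18–1.
Echo–Concept 3: Echo 16–3.
Echo vs Bolt: 5+1+3+6+3 = 18 for Echo, 1 for Bolt — Echo by 18–1.
Echo vs Model S2: Echo wins 14–5.
Echo vs Model U: Echo preferred on 5+3 = 8 ballots; Model U wins 11–8.
Echo beats Cirrus, Concept 3, Bolt, Model S2; loses to Model U — 4 pairwise wins.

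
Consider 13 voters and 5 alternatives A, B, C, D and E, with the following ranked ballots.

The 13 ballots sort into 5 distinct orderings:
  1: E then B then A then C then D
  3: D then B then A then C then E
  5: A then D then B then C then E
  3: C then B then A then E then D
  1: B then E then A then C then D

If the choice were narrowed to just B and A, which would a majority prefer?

B

Ballots ranking B above A: 1 + 3 + 3 + 1 = 8.
Ballots ranking A above B: 13 − 8 = 5.
B wins the head-to-head 8–5.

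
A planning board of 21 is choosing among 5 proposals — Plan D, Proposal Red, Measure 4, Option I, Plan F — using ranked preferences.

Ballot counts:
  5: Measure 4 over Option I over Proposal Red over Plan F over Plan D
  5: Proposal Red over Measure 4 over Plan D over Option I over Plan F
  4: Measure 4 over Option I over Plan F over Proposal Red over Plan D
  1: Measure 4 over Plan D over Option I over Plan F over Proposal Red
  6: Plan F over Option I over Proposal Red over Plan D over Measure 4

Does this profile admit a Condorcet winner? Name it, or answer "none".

Check each pair by majority over 21 ballots:
Plan D vs Proposal Red: Plan D is ranked higher on 1 ballot, Proposal Red on 20. Proposal Red wins 20–1.
Plan D vs Measure 4: Plan D preferred on 6 ballots; Measure 4 wins 15–6.
Plan D vs Option I: Plan D preferred on 5+1 = 6 ballots; Option I wins 15–6.
Plan D vs Plan F: Plan D is ranked higher on 5+1 = 6 ballots, Plan F on 15. Plan F wins 15–6.
Proposal Red vs Measure 4: Proposal Red preferred on 5+6 = 11 ballots; Proposal Red wins 11–10.
Proposal Red vs Option I: Proposal Red is ranked higher on 5 ballots, Option I on 16. Option I wins 16–5.
Proposal Red vs Plan F: Proposal Red preferred on 5+5 = 10 ballots; Plan F wins 11–10.
Measure 4 vs Option I: 15 to 6, Measure 4.
Measure 4 vs Plan F: Measure 4 is ranked higher on 5+5+4+1 = 15 ballots, Plan F on 6. Measure 4 wins 15–6.
Option I vs Plan F: 5+5+4+1 = 15 for Option I, 6 for Plan F — Option I by 15–6.
Each option drops at least one matchup (Plan D loses to Proposal Red; Proposal Red loses to Option I; Measure 4 loses to Proposal Red; Option I loses to Measure 4; Plan F loses to Measure 4); the cycle Proposal Red > Measure 4 > Option I > Proposal Red rules out a Condorcet winner.

none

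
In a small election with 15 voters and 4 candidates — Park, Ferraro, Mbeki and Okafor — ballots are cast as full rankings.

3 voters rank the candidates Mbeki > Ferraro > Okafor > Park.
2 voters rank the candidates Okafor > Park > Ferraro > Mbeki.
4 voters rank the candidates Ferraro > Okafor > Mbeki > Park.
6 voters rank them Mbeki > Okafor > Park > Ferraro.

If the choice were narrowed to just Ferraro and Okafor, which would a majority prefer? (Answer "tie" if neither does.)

Ballots ranking Ferraro above Okafor: 3 + 4 = 7.
Ballots ranking Okafor above Ferraro: 15 − 7 = 8.
Okafor wins the head-to-head 8–7.

Okafor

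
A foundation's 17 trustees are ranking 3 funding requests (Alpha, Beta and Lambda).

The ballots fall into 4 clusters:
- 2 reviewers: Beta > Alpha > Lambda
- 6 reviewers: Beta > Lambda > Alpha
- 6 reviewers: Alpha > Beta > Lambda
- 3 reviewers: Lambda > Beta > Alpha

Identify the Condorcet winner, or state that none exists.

Check each pair by majority over 17 ballots:
Alpha vs Beta: Alpha preferred on 6 ballots; Beta wins 11–6.
Alpha–Lambda: Lambda 9–8.
Beta vs Lambda: Beta wins 14–3.
Beta wins every pairwise contest, so Beta is the Condorcet winner.

Beta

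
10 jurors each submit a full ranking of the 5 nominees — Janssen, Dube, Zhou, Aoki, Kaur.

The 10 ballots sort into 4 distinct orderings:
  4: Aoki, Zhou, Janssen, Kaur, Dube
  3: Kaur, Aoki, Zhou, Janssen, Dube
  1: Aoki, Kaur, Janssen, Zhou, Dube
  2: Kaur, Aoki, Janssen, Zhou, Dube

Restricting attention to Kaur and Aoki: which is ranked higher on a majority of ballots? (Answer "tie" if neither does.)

Ballots ranking Kaur above Aoki: 3 + 2 = 5.
Ballots ranking Aoki above Kaur: 10 − 5 = 5.
5–5: the pair ties.

tie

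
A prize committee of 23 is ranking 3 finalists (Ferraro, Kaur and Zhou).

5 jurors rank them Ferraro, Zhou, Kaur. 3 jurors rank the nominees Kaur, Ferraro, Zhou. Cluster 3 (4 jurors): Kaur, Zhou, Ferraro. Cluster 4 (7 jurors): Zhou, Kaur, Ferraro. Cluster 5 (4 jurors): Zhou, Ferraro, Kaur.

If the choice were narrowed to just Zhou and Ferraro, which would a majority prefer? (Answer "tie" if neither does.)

Ballots ranking Zhou above Ferraro: 4 + 7 + 4 = 15.
Ballots ranking Ferraro above Zhou: 23 − 15 = 8.
Zhou wins the head-to-head 15–8.

Zhou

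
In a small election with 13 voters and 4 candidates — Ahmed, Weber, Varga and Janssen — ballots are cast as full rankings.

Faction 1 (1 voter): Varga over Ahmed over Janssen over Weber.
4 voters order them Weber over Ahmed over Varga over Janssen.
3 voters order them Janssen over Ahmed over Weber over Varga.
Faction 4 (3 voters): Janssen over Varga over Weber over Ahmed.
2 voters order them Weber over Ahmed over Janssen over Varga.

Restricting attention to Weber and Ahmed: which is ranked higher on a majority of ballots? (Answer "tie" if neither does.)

Ballots ranking Weber above Ahmed: 4 + 3 + 2 = 9.
Ballots ranking Ahmed above Weber: 13 − 9 = 4.
Weber wins the head-to-head 9–4.

Weber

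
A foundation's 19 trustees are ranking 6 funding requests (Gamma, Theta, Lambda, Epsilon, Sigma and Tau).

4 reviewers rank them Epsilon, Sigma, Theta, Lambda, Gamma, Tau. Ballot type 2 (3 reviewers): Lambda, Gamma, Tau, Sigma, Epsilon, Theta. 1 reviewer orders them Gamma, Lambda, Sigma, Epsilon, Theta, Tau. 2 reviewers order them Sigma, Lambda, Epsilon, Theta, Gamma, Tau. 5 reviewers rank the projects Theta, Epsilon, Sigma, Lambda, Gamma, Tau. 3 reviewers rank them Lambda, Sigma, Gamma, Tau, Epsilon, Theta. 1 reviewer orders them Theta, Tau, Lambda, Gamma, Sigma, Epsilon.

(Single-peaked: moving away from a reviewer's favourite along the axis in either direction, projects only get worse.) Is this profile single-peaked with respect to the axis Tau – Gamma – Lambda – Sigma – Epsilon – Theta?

no

Axis positions: Tau=1, Gamma=2, Lambda=3, Sigma=4, Epsilon=5, Theta=6.
Ballot type 1 (peak Epsilon at position 5): ranking walks positions 5-4-6-3-2-1, expanding outward from the peak — single-peaked.
Ballot type 2 (peak Lambda at position 3): ranking walks positions 3-2-1-4-5-6, expanding outward from the peak — single-peaked.
Ballot type 3 (peak Gamma at position 2): ranking walks positions 2-3-4-5-6-1, expanding outward from the peak — single-peaked.
Ballot type 4 (peak Sigma at position 4): ranking walks positions 4-3-5-6-2-1, expanding outward from the peak — single-peaked.
Ballot type 5 (peak Theta at position 6): ranking walks positions 6-5-4-3-2-1, expanding outward from the peak — single-peaked.
Ballot type 6 (peak Lambda at position 3): ranking walks positions 3-4-2-1-5-6, expanding outward from the peak — single-peaked.
Ballot type 7: ranking walks positions 6-1-3-2-4-5; Tau is ranked above Epsilon even though Epsilon lies between Tau and the peak Theta on the axis — preferences dip and rise again. Not single-peaked.
Ballot type 7 violates single-peakedness, so the profile is not single-peaked on this axis.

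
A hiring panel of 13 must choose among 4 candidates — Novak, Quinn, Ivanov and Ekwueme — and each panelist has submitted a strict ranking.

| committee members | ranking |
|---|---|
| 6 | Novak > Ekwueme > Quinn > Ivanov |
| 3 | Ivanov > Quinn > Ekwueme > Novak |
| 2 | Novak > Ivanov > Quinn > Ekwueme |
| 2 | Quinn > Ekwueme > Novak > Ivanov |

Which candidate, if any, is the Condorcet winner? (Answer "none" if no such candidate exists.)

Head-to-head results (13 committee members):
Novak vs Quinn: 6+2 = 8 for Novak, 5 for Quinn — Novak by 8–5.
Novak vs Ivanov: 6+2+2 = 10 for Novak, 3 for Ivanov — Novak by 10–3.
Novak vs Ekwueme: Novak preferred on 6+2 = 8 ballots; Novak wins 8–5.
Quinn vs Ivanov: 6+2 = 8 for Quinn, 5 for Ivanov — Quinn by 8–5.
Quinn vs Ekwueme: 3+2+2 = 7 for Quinn, 6 for Ekwueme — Quinn by 7–6.
Ivanov vs Ekwueme: 5 to 8, Ekwueme.
Novak beats each of Quinn, Ivanov, Ekwueme — Novak is the Condorcet winner.

Novak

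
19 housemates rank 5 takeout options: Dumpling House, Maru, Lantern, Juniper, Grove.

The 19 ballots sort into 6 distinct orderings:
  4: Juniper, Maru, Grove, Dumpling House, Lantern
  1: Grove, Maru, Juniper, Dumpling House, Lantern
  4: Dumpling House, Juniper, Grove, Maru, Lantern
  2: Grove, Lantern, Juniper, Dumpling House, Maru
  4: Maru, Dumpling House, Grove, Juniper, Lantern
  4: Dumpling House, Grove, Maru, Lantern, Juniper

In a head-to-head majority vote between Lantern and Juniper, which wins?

Ballots ranking Lantern above Juniper: 2 + 4 = 6.
Ballots ranking Juniper above Lantern: 19 − 6 = 13.
Juniper wins the head-to-head 13–6.

Juniper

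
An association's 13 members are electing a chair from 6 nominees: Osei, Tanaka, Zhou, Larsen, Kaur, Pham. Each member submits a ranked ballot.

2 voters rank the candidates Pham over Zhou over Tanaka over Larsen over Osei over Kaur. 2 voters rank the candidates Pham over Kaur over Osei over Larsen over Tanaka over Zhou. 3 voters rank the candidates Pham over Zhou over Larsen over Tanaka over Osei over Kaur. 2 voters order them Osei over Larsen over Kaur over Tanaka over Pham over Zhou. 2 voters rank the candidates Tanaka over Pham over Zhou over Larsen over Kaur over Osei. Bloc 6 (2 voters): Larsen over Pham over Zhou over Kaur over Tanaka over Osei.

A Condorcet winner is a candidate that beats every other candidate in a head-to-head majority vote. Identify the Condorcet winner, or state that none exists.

Pham

Head-to-head results (13 voters):
Osei vs Tanaka: Tanaka, 9–4.
Osei vs Zhou: Zhou wins 9–4.
Osei vs Larsen: Larsen, 9–4.
Osei–Kaur: Osei 7–6.
Osei vs Pham: Pham wins 11–2.
Tanaka–Zhou: Zhou 7–6.
Tanaka vs Larsen: Larsen wins 9–4.
Tanaka–Kaur: Tanaka 7–6.
Tanaka–Pham: Pham 9–4.
Zhou vs Larsen: Zhou, 7–6.
Zhou vs Kaur: Zhou, 9–4.
Zhou vs Pham: Pham wins 13–0.
Larsen–Kaur: Larsen 11–2.
Larsen vs Pham: Pham, 9–4.
Kaur vs Pham: Pham, 11–2.
Pham wins every pairwise contest, so Pham is the Condorcet winner.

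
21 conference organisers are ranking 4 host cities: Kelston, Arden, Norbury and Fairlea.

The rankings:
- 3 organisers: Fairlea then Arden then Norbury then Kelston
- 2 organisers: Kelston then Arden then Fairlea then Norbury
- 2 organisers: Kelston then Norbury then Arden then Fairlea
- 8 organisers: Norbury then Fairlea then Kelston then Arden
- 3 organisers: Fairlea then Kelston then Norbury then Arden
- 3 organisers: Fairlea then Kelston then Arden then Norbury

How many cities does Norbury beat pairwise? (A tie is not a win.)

Norbury against each rival (21 organisers):
Norbury vs Kelston: Norbury wins 11–10.
Norbury vs Arden: Norbury preferred on 2+8+3 = 13 ballots; Norbury wins 13–8.
Norbury vs Fairlea: 2+8 = 10 for Norbury, 11 for Fairlea — Fairlea by 11–10.
Norbury beats Kelston, Arden; loses to Fairlea — 2 pairwise wins.

2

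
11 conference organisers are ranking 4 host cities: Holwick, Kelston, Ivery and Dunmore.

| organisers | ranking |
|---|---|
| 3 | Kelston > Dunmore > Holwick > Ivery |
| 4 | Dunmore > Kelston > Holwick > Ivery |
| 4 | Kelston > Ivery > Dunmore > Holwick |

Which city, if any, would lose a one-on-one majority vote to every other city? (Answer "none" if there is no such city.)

Pairwise majorities:
Holwick–Kelston: Kelston 11–0.
Holwick vs Ivery: 3+4 = 7 for Holwick, 4 for Ivery — Holwick by 7–4.
Holwick–Dunmore: Dunmore 11–0.
Kelston vs Ivery: Kelston wins 11–0.
Kelston–Dunmore: Kelston 7–4.
Ivery vs Dunmore: Dunmore wins 7–4.
Ivery loses to every other city — it is the Condorcet loser.

Ivery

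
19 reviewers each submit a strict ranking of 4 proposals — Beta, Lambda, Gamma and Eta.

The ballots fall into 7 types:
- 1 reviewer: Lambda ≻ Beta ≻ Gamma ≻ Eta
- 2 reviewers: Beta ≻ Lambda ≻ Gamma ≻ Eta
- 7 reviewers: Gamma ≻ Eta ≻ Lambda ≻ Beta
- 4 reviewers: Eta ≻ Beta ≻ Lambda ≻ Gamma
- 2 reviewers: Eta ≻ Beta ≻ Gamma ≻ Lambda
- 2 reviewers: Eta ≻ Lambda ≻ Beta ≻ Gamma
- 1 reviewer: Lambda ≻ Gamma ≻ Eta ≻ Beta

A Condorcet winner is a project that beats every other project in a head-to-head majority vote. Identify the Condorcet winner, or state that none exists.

Head-to-head results (19 reviewers):
Beta vs Lambda: Lambda, 11–8.
Beta vs Gamma: Beta is ranked higher on 1+2+4+2+2 = 11 ballots, Gamma on 8. Beta wins 11–8.
Beta vs Eta: 3 to 16, Eta.
Lambda vs Gamma: Lambda, 10–9.
Lambda vs Eta: Eta wins 15–4.
Gamma vs Eta: 11 to 8, Gamma.
No project is unbeaten: Beta loses to Lambda; Lambda loses to Eta; Gamma loses to Beta; Eta loses to Gamma. In particular Beta > Gamma > Eta > Beta is a majority cycle — no Condorcet winner exists.

none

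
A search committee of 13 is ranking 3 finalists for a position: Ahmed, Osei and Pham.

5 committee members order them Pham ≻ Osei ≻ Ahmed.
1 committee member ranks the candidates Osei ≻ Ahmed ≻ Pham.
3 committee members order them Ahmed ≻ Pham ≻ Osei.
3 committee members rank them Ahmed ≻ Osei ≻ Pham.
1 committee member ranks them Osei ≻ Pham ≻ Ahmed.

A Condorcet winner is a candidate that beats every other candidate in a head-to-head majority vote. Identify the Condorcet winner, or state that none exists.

none

Check each pair by majority over 13 ballots:
Ahmed vs Osei: 6 to 7, Osei.
Ahmed vs Pham: Ahmed preferred on 1+3+3 = 7 ballots; Ahmed wins 7–6.
Osei vs Pham: 5 to 8, Pham.
No candidate is unbeaten: Ahmed loses to Osei; Osei loses to Pham; Pham loses to Ahmed. In particular Ahmed → Pham → Osei → Ahmed is a majority cycle — no Condorcet winner exists.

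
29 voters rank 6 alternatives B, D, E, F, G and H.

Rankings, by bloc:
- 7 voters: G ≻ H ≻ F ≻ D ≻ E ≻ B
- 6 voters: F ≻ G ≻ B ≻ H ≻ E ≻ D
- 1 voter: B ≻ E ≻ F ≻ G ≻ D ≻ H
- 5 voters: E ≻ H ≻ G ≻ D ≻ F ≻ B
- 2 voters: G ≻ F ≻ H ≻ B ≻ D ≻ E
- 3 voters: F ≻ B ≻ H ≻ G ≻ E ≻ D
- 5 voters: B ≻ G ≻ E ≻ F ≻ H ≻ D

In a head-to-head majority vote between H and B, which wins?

B

Ballots ranking H above B: 7 + 5 + 2 = 14.
Ballots ranking B above H: 29 − 14 = 15.
B wins the head-to-head 15–14.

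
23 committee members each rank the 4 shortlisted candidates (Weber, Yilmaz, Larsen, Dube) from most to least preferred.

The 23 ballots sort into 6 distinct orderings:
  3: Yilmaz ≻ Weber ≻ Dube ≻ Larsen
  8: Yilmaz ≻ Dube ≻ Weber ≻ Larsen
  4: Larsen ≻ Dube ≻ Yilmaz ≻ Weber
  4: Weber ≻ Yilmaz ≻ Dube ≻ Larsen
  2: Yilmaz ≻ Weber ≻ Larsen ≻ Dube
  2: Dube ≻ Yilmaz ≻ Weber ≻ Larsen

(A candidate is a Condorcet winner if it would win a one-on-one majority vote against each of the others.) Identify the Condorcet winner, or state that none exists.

Head-to-head results (23 committee members):
Weber vs Yilmaz: Yilmaz, 19–4.
Weber vs Larsen: Weber, 19–4.
Weber–Dube: Dube 14–9.
Yilmaz–Larsen: Yilmaz 19–4.
Yilmaz vs Dube: Yilmaz, 17–6.
Larsen–Dube: Dube 17–6.
Yilmaz defeats every rival head-to-head and is the Condorcet winner.

Yilmaz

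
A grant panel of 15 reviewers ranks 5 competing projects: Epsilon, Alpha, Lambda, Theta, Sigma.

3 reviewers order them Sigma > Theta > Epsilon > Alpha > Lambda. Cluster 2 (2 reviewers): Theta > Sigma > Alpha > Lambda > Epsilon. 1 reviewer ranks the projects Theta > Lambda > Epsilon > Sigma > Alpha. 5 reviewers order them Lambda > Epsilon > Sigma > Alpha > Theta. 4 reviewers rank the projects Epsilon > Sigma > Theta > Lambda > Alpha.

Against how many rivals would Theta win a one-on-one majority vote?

2

Theta against each rival (15 reviewers):
Theta–Epsilon: Epsilon 9–6.
Theta vs Alpha: Theta wins 10–5.
Theta vs Lambda: 10 to 5, Theta.
Theta vs Sigma: Sigma wins 12–3.
Theta beats Alpha, Lambda; loses to Epsilon, Sigma — 2 pairwise wins.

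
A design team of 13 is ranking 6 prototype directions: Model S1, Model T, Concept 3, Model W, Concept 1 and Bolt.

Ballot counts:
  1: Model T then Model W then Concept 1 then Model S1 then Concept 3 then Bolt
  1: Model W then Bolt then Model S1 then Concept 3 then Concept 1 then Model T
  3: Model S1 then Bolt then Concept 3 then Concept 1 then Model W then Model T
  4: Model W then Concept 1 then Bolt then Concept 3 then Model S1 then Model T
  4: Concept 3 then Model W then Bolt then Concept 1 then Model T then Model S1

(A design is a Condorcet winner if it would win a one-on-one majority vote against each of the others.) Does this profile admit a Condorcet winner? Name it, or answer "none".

Check each pair by majority over 13 ballots:
Model S1–Model T: Model S1 8–5.
Model S1 vs Concept 3: Concept 3, 8–5.
Model S1–Model W: Model W 10–3.
Model S1 vs Concept 1: Concept 1, 9–4.
Model S1 vs Bolt: Model S1 is ranked higher on 1+3 = 4 ballots, Bolt on 9. Bolt wins 9–4.
Model T vs Concept 3: Concept 3, 12–1.
Model T vs Model W: Model W wins 12–1.
Model T vs Concept 1: 1 for Model T, 12 for Concept 1 — Concept 1 by 12–1.
Model T vs Bolt: Model T is ranked higher on 1 ballot, Bolt on 12. Bolt wins 12–1.
Concept 3 vs Model W: 3+4 = 7 for Concept 3, 6 for Model W — Concept 3 by 7–6.
Concept 3–Concept 1: Concept 3 8–5.
Concept 3 vs Bolt: 5 to 8, Bolt.
Model W vs Concept 1: Model W is ranked higher on 1+1+4+4 = 10 ballots, Concept 1 on 3. Model W wins 10–3.
Model W–Bolt: Model W 10–3.
Concept 1 vs Bolt: Bolt, 8–5.
Each design drops at least one matchup (Model S1 loses to Concept 3; Model T loses to Model S1; Concept 3 loses to Bolt; Model W loses to Concept 3; Concept 1 loses to Concept 3; Bolt loses to Model W); the cycle Concept 3 → Model W → Bolt → Concept 3 rules out a Condorcet winner.

none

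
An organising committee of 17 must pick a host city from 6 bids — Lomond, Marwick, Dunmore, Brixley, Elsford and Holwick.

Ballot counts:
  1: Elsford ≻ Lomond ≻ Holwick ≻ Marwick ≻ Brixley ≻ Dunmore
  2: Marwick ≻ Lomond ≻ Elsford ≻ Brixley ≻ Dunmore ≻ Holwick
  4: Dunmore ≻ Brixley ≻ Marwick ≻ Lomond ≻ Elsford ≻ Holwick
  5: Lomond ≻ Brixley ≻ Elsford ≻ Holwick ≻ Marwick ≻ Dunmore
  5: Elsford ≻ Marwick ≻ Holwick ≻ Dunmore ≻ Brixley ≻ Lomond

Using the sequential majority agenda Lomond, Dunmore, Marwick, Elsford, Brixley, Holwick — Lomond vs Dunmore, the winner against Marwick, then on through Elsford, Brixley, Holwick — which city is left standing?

Brixley

Round 1: Lomond vs Dunmore — 8–9, Dunmore advances.
Round 2: Dunmore vs Marwick — 4–13, Marwick advances.
Round 3: Marwick vs Elsford — 6–11, Elsford advances.
Round 4: Elsford vs Brixley — 8–9, Brixley advances.
Round 5: Brixley vs Holwick — 11–6, Brixley advances.
The agenda winner is Brixley.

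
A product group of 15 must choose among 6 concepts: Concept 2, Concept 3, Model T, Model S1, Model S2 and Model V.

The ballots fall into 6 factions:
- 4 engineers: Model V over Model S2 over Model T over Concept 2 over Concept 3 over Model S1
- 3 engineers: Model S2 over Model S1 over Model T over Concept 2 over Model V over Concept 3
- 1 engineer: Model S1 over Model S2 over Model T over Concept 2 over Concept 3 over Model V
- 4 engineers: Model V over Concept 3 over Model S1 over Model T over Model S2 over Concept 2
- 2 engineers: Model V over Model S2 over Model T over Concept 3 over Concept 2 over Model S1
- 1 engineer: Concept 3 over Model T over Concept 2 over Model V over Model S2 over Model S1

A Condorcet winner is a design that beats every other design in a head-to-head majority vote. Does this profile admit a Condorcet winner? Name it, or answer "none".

Pairwise majorities:
Concept 2 vs Concept 3: Concept 2 is ranked higher on 4+3+1 = 8 ballots, Concept 3 on 7. Concept 2 wins 8–7.
Concept 2 vs Model T: Concept 2 is ranked higher on 0 ballots, Model T on 15. Model T wins 15–0.
Concept 2 vs Model S1: 4+2+1 = 7 for Concept 2, 8 for Model S1 — Model S1 by 8–7.
Concept 2 vs Model S2: 1 to 14, Model S2.
Concept 2 vs Model V: Concept 2 is ranked higher on 3+1+1 = 5 ballots, Model V on 10. Model V wins 10–5.
Concept 3 vs Model T: 4+1 = 5 for Concept 3, 10 for Model T — Model T by 10–5.
Concept 3 vs Model S1: Concept 3 preferred on 4+4+2+1 = 11 ballots; Concept 3 wins 11–4.
Concept 3 vs Model S2: Concept 3 preferred on 4+1 = 5 ballots; Model S2 wins 10–5.
Concept 3 vs Model V: 2 to 13, Model V.
Model T vs Model S1: Model T is ranked higher on 4+2+1 = 7 ballots, Model S1 on 8. Model S1 wins 8–7.
Model T vs Model S2: 5 to 10, Model S2.
Model T vs Model V: 5 to 10, Model V.
Model S1 vs Model S2: 1+4 = 5 for Model S1, 10 for Model S2 — Model S2 by 10–5.
Model S1 vs Model V: Model S1 preferred on 3+1 = 4 ballots; Model V wins 11–4.
Model S2 vs Model V: 4 to 11, Model V.
Model V wins every pairwise contest, so Model V is the Condorcet winner.

Model V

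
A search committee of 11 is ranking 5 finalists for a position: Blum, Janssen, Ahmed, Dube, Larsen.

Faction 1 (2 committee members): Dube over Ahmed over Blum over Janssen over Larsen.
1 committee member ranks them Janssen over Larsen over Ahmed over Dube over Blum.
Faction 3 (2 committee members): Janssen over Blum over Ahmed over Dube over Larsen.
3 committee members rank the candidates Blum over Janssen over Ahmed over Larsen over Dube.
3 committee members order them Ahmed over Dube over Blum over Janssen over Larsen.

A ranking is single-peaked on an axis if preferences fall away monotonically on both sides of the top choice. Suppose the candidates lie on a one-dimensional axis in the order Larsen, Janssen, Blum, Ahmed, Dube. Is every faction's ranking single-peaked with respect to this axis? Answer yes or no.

no

Axis positions: Larsen=1, Janssen=2, Blum=3, Ahmed=4, Dube=5.
Faction 1 (peak Dube at position 5): ranking walks positions 5-4-3-2-1, expanding outward from the peak — single-peaked.
Faction 2: ranking walks positions 2-1-4-5-3; Ahmed is ranked above Blum even though Blum lies between Ahmed and the peak Janssen on the axis — preferences dip and rise again. Not single-peaked.
Faction 3 (peak Janssen at position 2): ranking walks positions 2-3-4-5-1, expanding outward from the peak — single-peaked.
Faction 4 (peak Blum at position 3): ranking walks positions 3-2-4-1-5, expanding outward from the peak — single-peaked.
Faction 5 (peak Ahmed at position 4): ranking walks positions 4-5-3-2-1, expanding outward from the peak — single-peaked.
Faction 2 violates single-peakedness, so the profile is not single-peaked on this axis.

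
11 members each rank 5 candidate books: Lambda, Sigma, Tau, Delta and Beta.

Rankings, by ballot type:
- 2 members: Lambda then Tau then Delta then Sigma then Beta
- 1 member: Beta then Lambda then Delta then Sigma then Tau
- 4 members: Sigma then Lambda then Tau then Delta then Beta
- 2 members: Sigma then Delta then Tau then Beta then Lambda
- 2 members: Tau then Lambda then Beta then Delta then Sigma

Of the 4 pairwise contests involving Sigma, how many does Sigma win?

Sigma against each rival (11 members):
Sigma vs Lambda: Sigma wins 6–5.
Sigma vs Tau: Sigma preferred on 1+4+2 = 7 ballots; Sigma wins 7–4.
Sigma vs Delta: 6 to 5, Sigma.
Sigma vs Beta: 8 to 3, Sigma.
Sigma beats Lambda, Tau, Delta, Beta — 4 pairwise wins.

4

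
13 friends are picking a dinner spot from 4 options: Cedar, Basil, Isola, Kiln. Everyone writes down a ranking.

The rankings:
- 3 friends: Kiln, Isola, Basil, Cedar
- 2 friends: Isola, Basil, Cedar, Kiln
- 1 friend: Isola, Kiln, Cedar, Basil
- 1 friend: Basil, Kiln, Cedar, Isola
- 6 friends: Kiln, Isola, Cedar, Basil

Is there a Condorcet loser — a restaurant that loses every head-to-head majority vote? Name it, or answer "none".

Basil

Pairwise majorities:
Cedar vs Basil: Cedar preferred on 1+6 = 7 ballots; Cedar wins 7–6.
Cedar vs Isola: Cedar is ranked higher on 1 ballot, Isola on 12. Isola wins 12–1.
Cedar vs Kiln: 2 to 11, Kiln.
Basil vs Isola: Isola, 12–1.
Basil vs Kiln: Basil preferred on 2+1 = 3 ballots; Kiln wins 10–3.
Isola vs Kiln: Isola preferred on 2+1 = 3 ballots; Kiln wins 10–3.
Basil loses to every other restaurant — it is the Condorcet loser.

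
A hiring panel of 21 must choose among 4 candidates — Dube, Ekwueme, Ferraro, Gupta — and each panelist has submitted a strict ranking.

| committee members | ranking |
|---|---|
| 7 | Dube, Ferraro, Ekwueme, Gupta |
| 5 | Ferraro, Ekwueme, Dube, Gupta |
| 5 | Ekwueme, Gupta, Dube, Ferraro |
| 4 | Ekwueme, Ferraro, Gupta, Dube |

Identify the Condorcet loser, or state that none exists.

Head-to-head results (21 committee members):
Dube–Ekwueme: Ekwueme 14–7.
Dube vs Ferraro: 12 to 9, Dube.
Dube vs Gupta: Dube preferred on 7+5 = 12 ballots; Dube wins 12–9.
Ekwueme vs Ferraro: 9 to 12, Ferraro.
Ekwueme vs Gupta: Ekwueme preferred on 7+5+5+4 = 21 ballots; Ekwueme wins 21–0.
Ferraro vs Gupta: Ferraro, 16–5.
Gupta is beaten in every head-to-head and is the Condorcet loser.

Gupta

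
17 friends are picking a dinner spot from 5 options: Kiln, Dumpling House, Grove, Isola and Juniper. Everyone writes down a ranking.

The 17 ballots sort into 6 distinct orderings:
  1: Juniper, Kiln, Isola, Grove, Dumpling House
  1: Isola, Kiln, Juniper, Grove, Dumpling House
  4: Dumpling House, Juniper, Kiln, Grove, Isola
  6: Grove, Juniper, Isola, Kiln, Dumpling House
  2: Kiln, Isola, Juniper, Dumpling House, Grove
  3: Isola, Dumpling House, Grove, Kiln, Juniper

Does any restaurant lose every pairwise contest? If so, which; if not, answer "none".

none

Pairwise majorities:
Kiln vs Dumpling House: Kiln, 10–7.
Kiln vs Grove: Grove, 9–8.
Kiln vs Isola: Isola wins 10–7.
Kiln–Juniper: Juniper 11–6.
Dumpling House vs Grove: Dumpling House is ranked higher on 4+2+3 = 9 ballots, Grove on 8. Dumpling House wins 9–8.
Dumpling House vs Isola: Dumpling House is ranked higher on 4 ballots, Isola on 13. Isola wins 13–4.
Dumpling House vs Juniper: Juniper wins 10–7.
Grove vs Isola: 10 to 7, Grove.
Grove vs Juniper: Grove is ranked higher on 6+3 = 9 ballots, Juniper on 8. Grove wins 9–8.
Isola–Juniper: Juniper 11–6.
No restaurant is winless: Kiln beats Dumpling House; Dumpling House beats Grove; Grove beats Kiln; Isola beats Kiln; Juniper beats Kiln. There is no Condorcet loser.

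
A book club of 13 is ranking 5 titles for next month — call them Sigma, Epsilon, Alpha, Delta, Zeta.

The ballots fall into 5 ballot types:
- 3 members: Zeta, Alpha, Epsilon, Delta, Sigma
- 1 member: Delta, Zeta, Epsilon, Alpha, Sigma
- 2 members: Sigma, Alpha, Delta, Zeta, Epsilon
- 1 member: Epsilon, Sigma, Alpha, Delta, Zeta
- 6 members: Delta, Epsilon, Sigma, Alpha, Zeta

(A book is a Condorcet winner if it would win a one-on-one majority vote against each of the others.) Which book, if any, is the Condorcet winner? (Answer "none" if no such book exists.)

Delta

Head-to-head results (13 members):
Sigma vs Epsilon: 2 for Sigma, 11 for Epsilon — Epsilon by 11–2.
Sigma vs Alpha: 9 to 4, Sigma.
Sigma vs Delta: Sigma is ranked higher on 2+1 = 3 ballots, Delta on 10. Delta wins 10–3.
Sigma vs Zeta: 2+1+6 = 9 for Sigma, 4 for Zeta — Sigma by 9–4.
Epsilon vs Alpha: 1+1+6 = 8 for Epsilon, 5 for Alpha — Epsilon by 8–5.
Epsilon vs Delta: 4 to 9, Delta.
Epsilon vs Zeta: Epsilon preferred on 1+6 = 7 ballots; Epsilon wins 7–6.
Alpha vs Delta: 6 to 7, Delta.
Alpha vs Zeta: 2+1+6 = 9 for Alpha, 4 for Zeta — Alpha by 9–4.
Delta vs Zeta: Delta is ranked higher on 1+2+1+6 = 10 ballots, Zeta on 3. Delta wins 10–3.
Delta wins every pairwise contest, so Delta is the Condorcet winner.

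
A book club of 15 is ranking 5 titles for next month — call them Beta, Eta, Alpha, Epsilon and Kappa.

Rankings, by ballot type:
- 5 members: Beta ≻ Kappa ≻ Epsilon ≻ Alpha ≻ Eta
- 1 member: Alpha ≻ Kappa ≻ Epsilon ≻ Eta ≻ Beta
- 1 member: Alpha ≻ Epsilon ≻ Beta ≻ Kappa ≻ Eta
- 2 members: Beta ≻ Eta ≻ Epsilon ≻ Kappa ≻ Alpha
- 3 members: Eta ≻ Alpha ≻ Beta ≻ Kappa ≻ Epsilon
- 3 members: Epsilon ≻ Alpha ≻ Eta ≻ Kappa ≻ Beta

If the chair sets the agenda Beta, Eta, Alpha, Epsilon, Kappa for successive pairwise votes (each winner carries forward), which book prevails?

Round 1: Beta vs Eta — 8–7, Beta advances.
Round 2: Beta vs Alpha — 7–8, Alpha advances.
Round 3: Alpha vs Epsilon — 5–10, Epsilon advances.
Round 4: Epsilon vs Kappa — 6–9, Kappa advances.
Kappa survives the agenda.

Kappa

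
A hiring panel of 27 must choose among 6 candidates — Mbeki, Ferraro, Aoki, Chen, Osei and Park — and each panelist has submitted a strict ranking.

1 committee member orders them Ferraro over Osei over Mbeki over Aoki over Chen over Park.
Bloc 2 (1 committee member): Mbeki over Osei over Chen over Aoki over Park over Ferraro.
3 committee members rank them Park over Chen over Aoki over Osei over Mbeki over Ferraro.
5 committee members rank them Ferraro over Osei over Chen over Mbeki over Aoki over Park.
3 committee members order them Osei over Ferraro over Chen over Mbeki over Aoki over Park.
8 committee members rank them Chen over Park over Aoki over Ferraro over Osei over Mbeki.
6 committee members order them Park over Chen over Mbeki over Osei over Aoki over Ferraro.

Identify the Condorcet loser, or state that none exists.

none

Pairwise majorities:
Mbeki vs Ferraro: 10 to 17, Ferraro.
Mbeki vs Aoki: Mbeki is ranked higher on 1+1+5+3+6 = 16 ballots, Aoki on 11. Mbeki wins 16–11.
Mbeki vs Chen: Chen wins 25–2.
Mbeki vs Osei: 7 to 20, Osei.
Mbeki vs Park: Park wins 17–10.
Ferraro vs Aoki: Ferraro is ranked higher on 1+5+3 = 9 ballots, Aoki on 18. Aoki wins 18–9.
Ferraro vs Chen: 1+5+3 = 9 for Ferraro, 18 for Chen — Chen by 18–9.
Ferraro vs Osei: Ferraro is ranked higher on 1+5+8 = 14 ballots, Osei on 13. Ferraro wins 14–13.
Ferraro vs Park: Park wins 18–9.
Aoki vs Chen: 1 for Aoki, 26 for Chen — Chen by 26–1.
Aoki vs Osei: Aoki is ranked higher on 3+8 = 11 ballots, Osei on 16. Osei wins 16–11.
Aoki vs Park: Aoki is ranked higher on 1+1+5+3 = 10 ballots, Park on 17. Park wins 17–10.
Chen vs Osei: 17 to 10, Chen.
Chen vs Park: 1+1+5+3+8 = 18 for Chen, 9 for Park — Chen by 18–9.
Osei vs Park: 10 to 17, Park.
Every candidate wins at least one matchup (Mbeki beats Aoki; Ferraro beats Mbeki; Aoki beats Ferraro; Chen beats Mbeki; Osei beats Mbeki; Park beats Mbeki), so there is no Condorcet loser.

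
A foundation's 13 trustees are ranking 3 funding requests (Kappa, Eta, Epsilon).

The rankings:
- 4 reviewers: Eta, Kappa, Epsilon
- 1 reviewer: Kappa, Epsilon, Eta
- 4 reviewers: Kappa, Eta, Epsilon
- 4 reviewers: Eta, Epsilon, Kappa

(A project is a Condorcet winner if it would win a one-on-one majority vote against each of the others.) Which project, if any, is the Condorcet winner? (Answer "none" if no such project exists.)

Eta

Check each pair by majority over 13 ballots:
Kappa vs Eta: Eta, 8–5.
Kappa vs Epsilon: Kappa, 9–4.
Eta vs Epsilon: Eta wins 12–1.
Only Eta has no losses; Eta is the Condorcet winner.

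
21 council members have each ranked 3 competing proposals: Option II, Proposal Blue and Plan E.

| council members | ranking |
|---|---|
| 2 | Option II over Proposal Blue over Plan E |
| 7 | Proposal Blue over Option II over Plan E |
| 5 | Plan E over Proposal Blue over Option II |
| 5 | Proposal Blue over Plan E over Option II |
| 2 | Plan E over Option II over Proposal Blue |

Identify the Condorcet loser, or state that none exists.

Head-to-head results (21 council members):
Option II vs Proposal Blue: Proposal Blue wins 17–4.
Option II vs Plan E: 9 to 12, Plan E.
Proposal Blue–Plan E: Proposal Blue 14–7.
Only Option II has no wins; Option II is the Condorcet loser.

Option II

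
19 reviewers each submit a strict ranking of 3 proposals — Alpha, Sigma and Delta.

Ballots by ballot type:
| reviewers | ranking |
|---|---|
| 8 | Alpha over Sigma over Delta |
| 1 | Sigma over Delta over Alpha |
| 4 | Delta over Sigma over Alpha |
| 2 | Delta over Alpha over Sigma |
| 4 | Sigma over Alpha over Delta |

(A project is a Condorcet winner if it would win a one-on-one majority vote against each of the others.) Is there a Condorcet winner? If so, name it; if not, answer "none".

Pairwise majorities:
Alpha vs Sigma: 8+2 = 10 for Alpha, 9 for Sigma — Alpha by 10–9.
Alpha vs Delta: 12 to 7, Alpha.
Sigma vs Delta: Sigma is ranked higher on 8+1+4 = 13 ballots, Delta on 6. Sigma wins 13–6.
Alpha defeats every rival head-to-head and is the Condorcet winner.

Alpha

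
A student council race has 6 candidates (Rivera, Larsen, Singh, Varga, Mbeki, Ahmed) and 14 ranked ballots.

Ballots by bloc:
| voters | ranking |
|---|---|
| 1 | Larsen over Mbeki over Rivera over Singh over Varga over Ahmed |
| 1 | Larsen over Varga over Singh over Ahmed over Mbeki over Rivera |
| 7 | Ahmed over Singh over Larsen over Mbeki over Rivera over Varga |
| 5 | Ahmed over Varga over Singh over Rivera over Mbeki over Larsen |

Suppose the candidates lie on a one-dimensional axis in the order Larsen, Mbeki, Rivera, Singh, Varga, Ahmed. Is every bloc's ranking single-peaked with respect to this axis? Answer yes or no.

Axis positions: Larsen=1, Mbeki=2, Rivera=3, Singh=4, Varga=5, Ahmed=6.
Bloc 1 (peak Larsen at position 1): ranking walks positions 1-2-3-4-5-6, expanding outward from the peak — single-peaked.
Bloc 2: ranking walks positions 1-5-4-6-2-3; Varga is ranked above Mbeki even though Mbeki lies between Varga and the peak Larsen on the axis — preferences dip and rise again. Not single-peaked.
Bloc 3: ranking walks positions 6-4-1-2-3-5; Singh is ranked above Varga even though Varga lies between Singh and the peak Ahmed on the axis — preferences dip and rise again. Not single-peaked.
Bloc 4 (peak Ahmed at position 6): ranking walks positions 6-5-4-3-2-1, expanding outward from the peak — single-peaked.
Bloc 2 violates single-peakedness, so the profile is not single-peaked on this axis.

no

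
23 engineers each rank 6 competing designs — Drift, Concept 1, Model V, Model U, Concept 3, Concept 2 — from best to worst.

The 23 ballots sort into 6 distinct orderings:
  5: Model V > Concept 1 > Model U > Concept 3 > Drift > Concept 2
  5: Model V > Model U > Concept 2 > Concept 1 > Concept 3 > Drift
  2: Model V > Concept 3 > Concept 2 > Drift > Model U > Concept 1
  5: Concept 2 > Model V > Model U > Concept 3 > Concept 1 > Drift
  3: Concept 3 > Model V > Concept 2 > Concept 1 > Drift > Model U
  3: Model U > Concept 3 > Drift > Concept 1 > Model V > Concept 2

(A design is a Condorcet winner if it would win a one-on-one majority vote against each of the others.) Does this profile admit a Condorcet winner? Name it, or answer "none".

Model V

Check each pair by majority over 23 ballots:
Drift vs Concept 1: 5 to 18, Concept 1.
Drift vs Model V: 3 for Drift, 20 for Model V — Model V by 20–3.
Drift vs Model U: Drift is ranked higher on 2+3 = 5 ballots, Model U on 18. Model U wins 18–5.
Drift vs Concept 3: Drift is ranked higher on 0 ballots, Concept 3 on 23. Concept 3 wins 23–0.
Drift vs Concept 2: Drift preferred on 5+3 = 8 ballots; Concept 2 wins 15–8.
Concept 1 vs Model V: 3 to 20, Model V.
Concept 1 vs Model U: Concept 1 is ranked higher on 5+3 = 8 ballots, Model U on 15. Model U wins 15–8.
Concept 1 vs Concept 3: 10 to 13, Concept 3.
Concept 1 vs Concept 2: Concept 1 preferred on 5+3 = 8 ballots; Concept 2 wins 15–8.
Model V vs Model U: Model V preferred on 5+5+2+5+3 = 20 ballots; Model V wins 20–3.
Model V vs Concept 3: Model V preferred on 5+5+2+5 = 17 ballots; Model V wins 17–6.
Model V vs Concept 2: 5+5+2+3+3 = 18 for Model V, 5 for Concept 2 — Model V by 18–5.
Model U vs Concept 3: Model U is ranked higher on 5+5+5+3 = 18 ballots, Concept 3 on 5. Model U wins 18–5.
Model U vs Concept 2: 5+5+3 = 13 for Model U, 10 for Concept 2 — Model U by 13–10.
Concept 3 vs Concept 2: Concept 3 preferred on 5+2+3+3 = 13 ballots; Concept 3 wins 13–10.
Model V wins every pairwise contest, so Model V is the Condorcet winner.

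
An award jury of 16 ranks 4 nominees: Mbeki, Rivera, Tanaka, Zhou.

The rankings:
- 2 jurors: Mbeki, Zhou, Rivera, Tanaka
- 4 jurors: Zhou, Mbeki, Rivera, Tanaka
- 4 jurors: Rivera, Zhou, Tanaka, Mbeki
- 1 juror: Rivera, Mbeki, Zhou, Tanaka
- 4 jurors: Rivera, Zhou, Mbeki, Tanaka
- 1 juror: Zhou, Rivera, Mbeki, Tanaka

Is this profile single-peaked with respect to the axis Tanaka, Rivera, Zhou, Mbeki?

Axis positions: Tanaka=1, Rivera=2, Zhou=3, Mbeki=4.
Ballot type 1 (peak Mbeki at position 4): ranking walks positions 4-3-2-1, expanding outward from the peak — single-peaked.
Ballot type 2 (peak Zhou at position 3): ranking walks positions 3-4-2-1, expanding outward from the peak — single-peaked.
Ballot type 3 (peak Rivera at position 2): ranking walks positions 2-3-1-4, expanding outward from the peak — single-peaked.
Ballot type 4: ranking walks positions 2-4-3-1; Mbeki is ranked above Zhou even though Zhou lies between Mbeki and the peak Rivera on the axis — preferences dip and rise again. Not single-peaked.
Ballot type 5 (peak Rivera at position 2): ranking walks positions 2-3-4-1, expanding outward from the peak — single-peaked.
Ballot type 6 (peak Zhou at position 3): ranking walks positions 3-2-4-1, expanding outward from the peak — single-peaked.
Ballot type 4 violates single-peakedness, so the profile is not single-peaked on this axis.

no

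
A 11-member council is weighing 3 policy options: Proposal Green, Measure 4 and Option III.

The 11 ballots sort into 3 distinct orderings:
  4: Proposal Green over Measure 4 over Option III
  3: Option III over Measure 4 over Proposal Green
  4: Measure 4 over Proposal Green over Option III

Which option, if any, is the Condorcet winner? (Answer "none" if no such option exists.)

Pairwise majorities:
Proposal Green vs Measure 4: Proposal Green preferred on 4 ballots; Measure 4 wins 7–4.
Proposal Green vs Option III: Proposal Green preferred on 4+4 = 8 ballots; Proposal Green wins 8–3.
Measure 4 vs Option III: Measure 4 preferred on 4+4 = 8 ballots; Measure 4 wins 8–3.
Only Measure 4 has no losses; Measure 4 is the Condorcet winner.

Measure 4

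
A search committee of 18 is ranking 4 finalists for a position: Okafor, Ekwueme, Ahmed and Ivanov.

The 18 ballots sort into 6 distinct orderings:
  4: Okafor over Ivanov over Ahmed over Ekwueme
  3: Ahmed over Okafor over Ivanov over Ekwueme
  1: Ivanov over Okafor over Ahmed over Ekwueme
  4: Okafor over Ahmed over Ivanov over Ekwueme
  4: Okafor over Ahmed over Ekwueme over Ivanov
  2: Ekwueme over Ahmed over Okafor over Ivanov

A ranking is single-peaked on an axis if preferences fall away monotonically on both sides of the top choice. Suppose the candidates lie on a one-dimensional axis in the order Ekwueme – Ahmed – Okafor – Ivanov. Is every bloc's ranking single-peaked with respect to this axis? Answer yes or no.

yes

Axis positions: Ekwueme=1, Ahmed=2, Okafor=3, Ivanov=4.
Bloc 1 (peak Okafor at position 3): ranking walks positions 3-4-2-1, expanding outward from the peak — single-peaked.
Bloc 2 (peak Ahmed at position 2): ranking walks positions 2-3-4-1, expanding outward from the peak — single-peaked.
Bloc 3 (peak Ivanov at position 4): ranking walks positions 4-3-2-1, expanding outward from the peak — single-peaked.
Bloc 4 (peak Okafor at position 3): ranking walks positions 3-2-4-1, expanding outward from the peak — single-peaked.
Bloc 5 (peak Okafor at position 3): ranking walks positions 3-2-1-4, expanding outward from the peak — single-peaked.
Bloc 6 (peak Ekwueme at position 1): ranking walks positions 1-2-3-4, expanding outward from the peak — single-peaked.
Every ranking is single-peaked on this axis.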